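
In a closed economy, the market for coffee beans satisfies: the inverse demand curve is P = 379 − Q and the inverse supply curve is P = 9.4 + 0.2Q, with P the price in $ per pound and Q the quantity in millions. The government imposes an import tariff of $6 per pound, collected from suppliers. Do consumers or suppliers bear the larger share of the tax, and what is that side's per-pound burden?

Rewrite in direct form: Qd = 379 − P and Qs = 5P − 47.
Before the tax: set 379 − P = 5P − 47 → P* = $71, Q* = 308.
With the tax collected from suppliers, supply shifts: Qs = 5(P − 6) − 47.
New equilibrium: consumers pay $76, suppliers receive $70, Q = 303. (Wedge: Pb − Ps = 6.)
Per-pound burden: consumers $5, suppliers $1.
Consumers take the larger share because demand is less price-elastic here (demand slope 1 vs supply slope 5).
The less price-elastic side of the market bears the larger share of a per-unit tax.

Consumers bear the larger share: $5 per pound.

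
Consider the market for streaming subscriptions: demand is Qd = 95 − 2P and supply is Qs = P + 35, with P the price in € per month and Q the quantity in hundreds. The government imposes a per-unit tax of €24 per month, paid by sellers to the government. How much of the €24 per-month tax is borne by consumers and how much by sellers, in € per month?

Without the tax, 95 − 2P = P + 35 gives 3P = 60, so P* = €20 and Q* = 55.
With the tax collected from sellers, supply shifts: Qs = (P − 24) + 35.
New equilibrium: consumers pay €28, sellers receive €4, Q = 39. (Wedge: Pb − Ps = 24.)
Burden on consumers: €8; on sellers: €16. (They sum to €24.)
The less price-elastic side of the market bears the larger share of a per-unit tax.

Consumers bear €8 per month; sellers bear €16 per month.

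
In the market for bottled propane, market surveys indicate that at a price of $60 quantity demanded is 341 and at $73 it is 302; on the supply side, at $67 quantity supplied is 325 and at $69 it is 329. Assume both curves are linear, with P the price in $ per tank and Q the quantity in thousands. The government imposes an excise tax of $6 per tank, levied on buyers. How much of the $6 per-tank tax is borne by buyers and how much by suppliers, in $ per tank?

Demand slope: (302 − 341)/(73 − 60) = -3, so Qd = 521 − 3P.
Supply slope: (329 − 325)/(69 − 67) = 2, so Qs = 2P + 191.
Without the tax, 521 − 3P = 2P + 191 gives 5P = 330, so P* = $66 and Q* = 323.
With the tax collected from buyers, demand (in seller-price terms) shifts: Qd = 521 − 3(P + 6).
New equilibrium: buyers pay $68.4, suppliers receive $62.4, Q = 315.8. (Wedge: Pb − Ps = 6.)
Burden on buyers: $2.4; on suppliers: $3.6. (They sum to $6.)
The less price-elastic side of the market bears the larger share of a per-unit tax.

Buyers bear $2.4 per tank; suppliers bear $3.6 per tank.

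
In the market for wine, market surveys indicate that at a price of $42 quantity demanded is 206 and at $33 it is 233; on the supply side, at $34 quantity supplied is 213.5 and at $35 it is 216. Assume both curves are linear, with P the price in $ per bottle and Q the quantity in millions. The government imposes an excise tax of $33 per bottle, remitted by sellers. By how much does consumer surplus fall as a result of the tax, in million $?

Demand slope: (233 − 206)/(33 − 42) = -3, so Qd = 332 − 3P.
Supply slope: (216 − 213.5)/(35 − 34) = 2.5, so Qs = 2.5P + 128.5.
Without the tax, 332 − 3P = 2.5P + 128.5 gives 5.5P = 203.5, so P* = $37 and Q* = 221.
With the tax collected from sellers, supply shifts: Qs = 2.5(P − 33) + 128.5.
Solving gives Q = 176 with buyers paying $52 and sellers receiving $19 (the $33 wedge).
ΔCS is the trapezoid between Q = 176 and Q = 221 of height $15: ½ · (221 + 176) · 15 = $2977.5.

Consumer surplus falls by $2977.5 million.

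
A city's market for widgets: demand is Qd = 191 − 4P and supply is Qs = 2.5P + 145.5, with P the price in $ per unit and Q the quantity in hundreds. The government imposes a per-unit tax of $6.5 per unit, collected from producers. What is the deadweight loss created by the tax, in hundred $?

Deadweight loss = $32.5 hundred.

Without the tax, 191 − 4P = 2.5P + 145.5 gives 6.5P = 45.5, so P* = $7 and Q* = 163.
With the tax collected from producers, supply shifts: Qs = 2.5(P − 6.5) + 145.5.
New equilibrium: consumers pay $9.5, producers receive $3, Q = 153. (Wedge: Pb − Ps = 6.5.)
Quantity falls by |ΔQ| = |163 − 153| = 10.
DWL = ½ · t · |ΔQ| = ½ · 6.5 · 10 = $32.5.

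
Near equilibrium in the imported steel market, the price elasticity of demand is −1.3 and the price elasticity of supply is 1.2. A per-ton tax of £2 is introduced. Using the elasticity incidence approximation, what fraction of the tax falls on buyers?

Buyers' share ≈ 0.48.

Incidence ratio: buyers' share ≈ εs / (εs + |εd|) = 1.2 / (1.2 + 1.3) = 0.48.
Supply is the less elastic side, so buyers bear the smaller share.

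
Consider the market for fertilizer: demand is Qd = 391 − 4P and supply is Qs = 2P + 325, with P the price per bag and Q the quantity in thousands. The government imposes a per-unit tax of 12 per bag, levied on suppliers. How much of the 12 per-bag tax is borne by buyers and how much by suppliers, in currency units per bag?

Buyers bear 4 per bag; suppliers bear 8 per bag.

Before the tax: set 391 − 4P = 2P + 325 → P* = 11, Q* = 347.
With the tax collected from suppliers, supply shifts: Qs = 2(P − 12) + 325.
Solving gives Q = 331 with buyers paying 15 and suppliers receiving 3 (the 12 wedge).
Burden on buyers: 4; on suppliers: 8. (They sum to 12.)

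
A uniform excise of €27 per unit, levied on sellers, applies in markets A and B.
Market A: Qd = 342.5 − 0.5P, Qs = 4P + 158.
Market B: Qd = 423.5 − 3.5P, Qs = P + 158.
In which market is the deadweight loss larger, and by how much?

Market A: pre-tax P* = €41, Q* = 322; post-tax Q = 310; deadweight loss = €162.
Market B: pre-tax P* = €59, Q* = 217; post-tax Q = 196; deadweight loss = €283.5.
Difference: €162 vs €283.5 → market B is larger by €121.5.

Market B, by €121.5.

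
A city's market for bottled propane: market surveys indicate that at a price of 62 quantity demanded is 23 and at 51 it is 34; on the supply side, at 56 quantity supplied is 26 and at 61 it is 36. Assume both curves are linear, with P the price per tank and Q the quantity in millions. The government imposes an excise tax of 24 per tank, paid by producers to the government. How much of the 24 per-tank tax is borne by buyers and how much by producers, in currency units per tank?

Demand slope: (34 − 23)/(51 − 62) = -1, so Qd = 85 − P.
Supply slope: (36 − 26)/(61 − 56) = 2, so Qs = 2P − 86.
Before the tax: set 85 − P = 2P − 86 → P* = 57, Q* = 28.
With the tax collected from producers, supply shifts: Qs = 2(P − 24) − 86.
Solving gives Q = 12 with buyers paying 73 and producers receiving 49 (the 24 wedge).
Burden on buyers: 16; on producers: 8. (They sum to 24.)
The less price-elastic side of the market bears the larger share of a per-unit tax.

Buyers bear 16 per tank; producers bear 8 per tank.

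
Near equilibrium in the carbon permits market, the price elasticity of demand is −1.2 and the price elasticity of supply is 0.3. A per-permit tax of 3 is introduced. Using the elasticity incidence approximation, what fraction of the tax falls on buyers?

Buyers' share ≈ 0.2.

Incidence ratio: buyers' share ≈ εs / (εs + |εd|) = 0.3 / (0.3 + 1.2) = 0.2.
Supply is the less elastic side, so buyers bear the smaller share.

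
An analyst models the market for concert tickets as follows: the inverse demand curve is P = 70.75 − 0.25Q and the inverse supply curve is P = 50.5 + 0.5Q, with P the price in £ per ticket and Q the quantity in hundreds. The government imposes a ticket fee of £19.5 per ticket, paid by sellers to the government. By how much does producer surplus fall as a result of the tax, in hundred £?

Inverting to Q(P) form: Qd = 283 − 4P; Qs = 2P − 101.
Without the tax, 283 − 4P = 2P − 101 gives 6P = 384, so P* = £64 and Q* = 27.
With the tax collected from sellers, supply shifts: Qs = 2(P − 19.5) − 101.
New equilibrium: consumers pay £70.5, sellers receive £51, Q = 1. (Wedge: Pb − Ps = 19.5.)
ΔPS is the trapezoid between Q = 1 and Q = 27 of height £13: ½ · (27 + 1) · 13 = £182.

Producer surplus falls by £182 hundred.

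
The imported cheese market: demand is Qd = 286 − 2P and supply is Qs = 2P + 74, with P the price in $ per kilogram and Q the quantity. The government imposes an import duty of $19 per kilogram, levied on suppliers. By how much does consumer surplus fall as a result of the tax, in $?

Consumer surplus falls by $1619.75.

Without the tax, 286 − 2P = 2P + 74 gives 4P = 212, so P* = $53 and Q* = 180.
With the tax collected from suppliers, supply shifts: Qs = 2(P − 19) + 74.
Solving gives Q = 161 with buyers paying $62.5 and suppliers receiving $43.5 (the $19 wedge).
ΔCS is the trapezoid between Q = 161 and Q = 180 of height $9.5: ½ · (180 + 161) · 9.5 = $1619.75.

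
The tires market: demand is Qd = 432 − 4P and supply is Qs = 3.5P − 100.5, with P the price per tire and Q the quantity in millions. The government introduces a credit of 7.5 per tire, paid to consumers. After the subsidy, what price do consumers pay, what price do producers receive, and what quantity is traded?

Consumers pay 67.5; producers receive 75; quantity = 162.

Before the subsidy: set 432 − 4P = 3.5P − 100.5 → P* = 71, Q* = 148.
With a per-unit subsidy paid to consumers, each effectively pays P − 7.5, so demand becomes Qd = 432 − 4(P − 7.5).
New equilibrium: consumers pay 67.5, producers receive 75, Q = 162. (Wedge: Pb − Ps = −7.5.)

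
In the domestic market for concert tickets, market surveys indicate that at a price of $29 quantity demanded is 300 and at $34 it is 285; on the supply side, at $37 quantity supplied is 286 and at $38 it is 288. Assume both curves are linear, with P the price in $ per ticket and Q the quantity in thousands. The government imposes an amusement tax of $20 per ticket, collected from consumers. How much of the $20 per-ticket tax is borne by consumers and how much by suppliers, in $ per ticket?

Consumers bear $8 per ticket; suppliers bear $12 per ticket.

Demand slope: (285 − 300)/(34 − 29) = -3, so Qd = 387 − 3P.
Supply slope: (288 − 286)/(38 − 37) = 2, so Qs = 2P + 212.
Without the tax, 387 − 3P = 2P + 212 gives 5P = 175, so P* = $35 and Q* = 282.
With the tax collected from consumers, demand (in seller-price terms) shifts: Qd = 387 − 3(P + 20).
Solving gives Q = 258 with consumers paying $43 and suppliers receiving $23 (the $20 wedge).
Burden on consumers: $8; on suppliers: $12. (They sum to $20.)
The less price-elastic side of the market bears the larger share of a per-unit tax.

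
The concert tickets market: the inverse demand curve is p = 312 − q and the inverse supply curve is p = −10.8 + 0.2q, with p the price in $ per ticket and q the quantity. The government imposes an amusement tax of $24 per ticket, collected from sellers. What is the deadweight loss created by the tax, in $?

Deadweight loss = $240.

Inverting to q(p) form: qd = 312 − p; qs = 5p + 54.
Before the tax: set 312 − p = 5p + 54 → p* = $43, q* = 269.
With the tax collected from sellers, supply shifts: qs = 5(p − 24) + 54.
Solving gives q = 249 with consumers paying $63 and sellers receiving $39 (the $24 wedge).
Quantity falls by |ΔQ| = |269 − 249| = 20.
DWL = ½ · t · |ΔQ| = ½ · 24 · 20 = $240.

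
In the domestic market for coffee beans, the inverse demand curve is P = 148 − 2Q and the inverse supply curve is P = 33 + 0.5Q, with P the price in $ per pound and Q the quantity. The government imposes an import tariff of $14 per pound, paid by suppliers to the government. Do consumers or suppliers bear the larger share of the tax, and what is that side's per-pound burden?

Consumers bear the larger share: $11.2 per pound.

Rewrite in direct form: Qd = 74 − 0.5P and Qs = 2P − 66.
Without the tax, 74 − 0.5P = 2P − 66 gives 2.5P = 140, so P* = $56 and Q* = 46.
With the tax collected from suppliers, supply shifts: Qs = 2(P − 14) − 66.
New equilibrium: consumers pay $67.2, suppliers receive $53.2, Q = 40.4. (Wedge: Pb − Ps = 14.)
Per-pound burden: consumers $11.2, suppliers $2.8.
Consumers take the larger share because demand is less price-elastic here (demand slope 0.5 vs supply slope 2).
The less price-elastic side of the market bears the larger share of a per-unit tax.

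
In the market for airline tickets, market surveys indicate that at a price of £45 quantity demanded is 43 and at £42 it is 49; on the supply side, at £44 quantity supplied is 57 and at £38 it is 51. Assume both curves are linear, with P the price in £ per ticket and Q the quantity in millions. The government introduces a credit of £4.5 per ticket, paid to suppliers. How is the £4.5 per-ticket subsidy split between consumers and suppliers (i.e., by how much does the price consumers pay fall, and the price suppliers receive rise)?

Consumers gain £1.5 per ticket; suppliers gain £3 per ticket.

Demand slope: (49 − 43)/(42 − 45) = -2, so Qd = 133 − 2P.
Supply slope: (51 − 57)/(38 − 44) = 1, so Qs = P + 13.
Before the subsidy: set 133 − 2P = P + 13 → P* = £40, Q* = 53.
With a per-unit subsidy paid to suppliers, each receives P + 4.5 per unit sold, so supply becomes Qs = (P + 4.5) + 13.
New equilibrium: consumers pay £38.5, suppliers receive £43, Q = 56. (Wedge: Pb − Ps = −4.5.)
Gain to consumers: £1.5; to suppliers: £3. (They sum to £4.5.)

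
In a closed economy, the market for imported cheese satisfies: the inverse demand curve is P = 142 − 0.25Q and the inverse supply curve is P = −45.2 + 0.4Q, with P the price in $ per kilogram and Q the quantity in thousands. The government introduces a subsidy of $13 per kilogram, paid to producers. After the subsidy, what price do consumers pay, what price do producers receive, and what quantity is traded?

Inverting to Q(P) form: Qd = 568 − 4P; Qs = 2.5P + 113.
Before the subsidy: set 568 − 4P = 2.5P + 113 → P* = $70, Q* = 288.
With a per-unit subsidy paid to producers, each receives P + 13 per unit sold, so supply becomes Qs = 2.5(P + 13) + 113.
New equilibrium: consumers pay $65, producers receive $78, Q = 308. (Wedge: Pb − Ps = −13.)

Consumers pay $65; producers receive $78; quantity = 308.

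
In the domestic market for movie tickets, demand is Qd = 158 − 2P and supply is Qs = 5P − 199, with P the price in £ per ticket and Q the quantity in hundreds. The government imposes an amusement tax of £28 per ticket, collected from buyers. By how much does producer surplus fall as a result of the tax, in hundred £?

Without the tax, 158 − 2P = 5P − 199 gives 7P = 357, so P* = £51 and Q* = 56.
With the tax collected from buyers, demand (in seller-price terms) shifts: Qd = 158 − 2(P + 28).
Solving gives Q = 16 with buyers paying £71 and producers receiving £43 (the £28 wedge).
ΔPS is the trapezoid between Q = 16 and Q = 56 of height £8: ½ · (56 + 16) · 8 = £288.

Producer surplus falls by £288 hundred.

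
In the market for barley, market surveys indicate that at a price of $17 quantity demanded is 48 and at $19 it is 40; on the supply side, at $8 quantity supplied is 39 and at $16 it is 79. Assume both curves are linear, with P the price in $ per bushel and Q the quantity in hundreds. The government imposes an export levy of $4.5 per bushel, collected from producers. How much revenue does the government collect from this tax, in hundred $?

Tax revenue = $243 hundred.

Demand slope: (40 − 48)/(19 − 17) = -4, so Qd = 116 − 4P.
Supply slope: (79 − 39)/(16 − 8) = 5, so Qs = 5P − 1.
Without the tax, 116 − 4P = 5P − 1 gives 9P = 117, so P* = $13 and Q* = 64.
With the tax collected from producers, supply shifts: Qs = 5(P − 4.5) − 1.
New equilibrium: buyers pay $15.5, producers receive $11, Q = 54. (Wedge: Pb − Ps = 4.5.)
Revenue = t · Q = 4.5 · 54 = $243.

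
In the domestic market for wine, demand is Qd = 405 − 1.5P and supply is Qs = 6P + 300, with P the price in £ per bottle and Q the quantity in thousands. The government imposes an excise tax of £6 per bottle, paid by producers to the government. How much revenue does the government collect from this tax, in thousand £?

Before the tax: set 405 − 1.5P = 6P + 300 → P* = £14, Q* = 384.
With the tax collected from producers, supply shifts: Qs = 6(P − 6) + 300.
Solving gives Q = 376.8 with buyers paying £18.8 and producers receiving £12.8 (the £6 wedge).
Revenue = t · Q = 6 · 376.8 = £2260.8.

Tax revenue = £2260.8 thousand.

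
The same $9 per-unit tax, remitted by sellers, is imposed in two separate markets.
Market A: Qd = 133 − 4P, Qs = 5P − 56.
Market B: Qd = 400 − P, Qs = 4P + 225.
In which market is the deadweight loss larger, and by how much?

Market A: pre-tax P* = $21, Q* = 49; post-tax Q = 29; deadweight loss = $90.
Market B: pre-tax P* = $35, Q* = 365; post-tax Q = 357.8; deadweight loss = $32.4.
Difference: $90 vs $32.4 → market A is larger by $57.6.

Market A, by $57.6.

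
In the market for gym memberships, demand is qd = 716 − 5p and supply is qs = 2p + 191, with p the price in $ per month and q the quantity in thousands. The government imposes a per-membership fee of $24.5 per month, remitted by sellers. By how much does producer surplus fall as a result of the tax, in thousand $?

Without the tax, 716 − 5p = 2p + 191 gives 7p = 525, so p* = $75 and q* = 341.
With the tax collected from sellers, supply shifts: qs = 2(p − 24.5) + 191.
New equilibrium: buyers pay $82, sellers receive $57.5, q = 306. (Wedge: pb − ps = 24.5.)
ΔPS is the trapezoid between Q = 306 and Q = 341 of height $17.5: ½ · (341 + 306) · 17.5 = $5661.25.

Producer surplus falls by $5661.25 thousand.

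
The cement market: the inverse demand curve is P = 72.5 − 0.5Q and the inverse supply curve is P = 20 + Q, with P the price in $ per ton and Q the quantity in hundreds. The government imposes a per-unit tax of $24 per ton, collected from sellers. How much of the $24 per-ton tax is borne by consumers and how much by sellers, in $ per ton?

Consumers bear $8 per ton; sellers bear $16 per ton.

Inverting to Q(P) form: Qd = 145 − 2P; Qs = P − 20.
Without the tax, 145 − 2P = P − 20 gives 3P = 165, so P* = $55 and Q* = 35.
With the tax collected from sellers, supply shifts: Qs = (P − 24) − 20.
Solving gives Q = 19 with consumers paying $63 and sellers receiving $39 (the $24 wedge).
Burden on consumers: $8; on sellers: $16. (They sum to $24.)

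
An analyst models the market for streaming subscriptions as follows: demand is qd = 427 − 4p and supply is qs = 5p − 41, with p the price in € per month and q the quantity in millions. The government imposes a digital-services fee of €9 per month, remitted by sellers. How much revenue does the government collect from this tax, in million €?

Without the tax, 427 − 4p = 5p − 41 gives 9p = 468, so p* = €52 and q* = 219.
With the tax collected from sellers, supply shifts: qs = 5(p − 9) − 41.
New equilibrium: consumers pay €57, sellers receive €48, q = 199. (Wedge: pb − ps = 9.)
Revenue = t · Q = 9 · 199 = €1791.

Tax revenue = €1791 million.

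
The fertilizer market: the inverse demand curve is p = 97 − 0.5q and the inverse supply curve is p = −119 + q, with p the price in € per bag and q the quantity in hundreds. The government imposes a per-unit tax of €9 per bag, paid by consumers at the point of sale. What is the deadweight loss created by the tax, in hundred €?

Rewrite in direct form: qd = 194 − 2p and qs = p + 119.
Without the tax, 194 − 2p = p + 119 gives 3p = 75, so p* = €25 and q* = 144.
With the tax collected from consumers, demand (in seller-price terms) shifts: qd = 194 − 2(p + 9).
Solving gives q = 138 with consumers paying €28 and producers receiving €19 (the €9 wedge).
Quantity falls by |ΔQ| = |144 − 138| = 6.
DWL = ½ · t · |ΔQ| = ½ · 9 · 6 = €27.

Deadweight loss = €27 hundred.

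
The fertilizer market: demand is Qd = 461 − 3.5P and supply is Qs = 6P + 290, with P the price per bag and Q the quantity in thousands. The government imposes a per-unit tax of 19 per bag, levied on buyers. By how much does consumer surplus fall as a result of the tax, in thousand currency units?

Consumer surplus falls by 4524 thousand.

Before the tax: set 461 − 3.5P = 6P + 290 → P* = 18, Q* = 398.
With the tax collected from buyers, demand (in seller-price terms) shifts: Qd = 461 − 3.5(P + 19).
Solving gives Q = 356 with buyers paying 30 and suppliers receiving 11 (the 19 wedge).
ΔCS is the trapezoid between Q = 356 and Q = 398 of height 12: ½ · (398 + 356) · 12 = 4524.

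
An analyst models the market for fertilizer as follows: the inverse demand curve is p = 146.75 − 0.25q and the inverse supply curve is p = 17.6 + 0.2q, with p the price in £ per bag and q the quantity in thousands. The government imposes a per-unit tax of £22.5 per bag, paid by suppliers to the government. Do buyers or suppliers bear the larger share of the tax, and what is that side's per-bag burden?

Inverting to q(p) form: qd = 587 − 4p; qs = 5p − 88.
Before the tax: set 587 − 4p = 5p − 88 → p* = £75, q* = 287.
With the tax collected from suppliers, supply shifts: qs = 5(p − 22.5) − 88.
Solving gives q = 237 with buyers paying £87.5 and suppliers receiving £65 (the £22.5 wedge).
Per-bag burden: buyers £12.5, suppliers £10.
Buyers take the larger share because demand is less price-elastic here (demand slope 4 vs supply slope 5).

Buyers bear the larger share: £12.5 per bag.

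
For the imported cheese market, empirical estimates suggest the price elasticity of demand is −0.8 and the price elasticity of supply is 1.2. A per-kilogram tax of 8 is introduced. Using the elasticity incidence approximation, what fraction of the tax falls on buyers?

Buyers' share ≈ 0.6.

Incidence ratio: buyers' share ≈ εs / (εs + |εd|) = 1.2 / (1.2 + 0.8) = 0.6.
Supply is the more elastic side, so buyers bear the larger share.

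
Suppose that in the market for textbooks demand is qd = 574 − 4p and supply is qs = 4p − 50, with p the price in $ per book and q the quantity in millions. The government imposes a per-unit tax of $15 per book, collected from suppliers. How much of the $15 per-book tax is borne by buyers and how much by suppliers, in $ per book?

Buyers bear $7.5 per book; suppliers bear $7.5 per book.

Before the tax: set 574 − 4p = 4p − 50 → p* = $78, q* = 262.
With the tax collected from suppliers, supply shifts: qs = 4(p − 15) − 50.
Solving gives q = 232 with buyers paying $85.5 and suppliers receiving $70.5 (the $15 wedge).
Burden on buyers: $7.5; on suppliers: $7.5. (They sum to $15.)
The less price-elastic side of the market bears the larger share of a per-unit tax.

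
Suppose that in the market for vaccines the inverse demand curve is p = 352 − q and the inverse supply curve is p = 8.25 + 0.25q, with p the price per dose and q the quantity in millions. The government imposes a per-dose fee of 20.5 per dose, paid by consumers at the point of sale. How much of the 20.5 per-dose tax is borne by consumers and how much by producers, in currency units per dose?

Consumers bear 16.4 per dose; producers bear 4.1 per dose.

Inverting to q(p) form: qd = 352 − p; qs = 4p − 33.
Before the tax: set 352 − p = 4p − 33 → p* = 77, q* = 275.
With the tax collected from consumers, demand (in seller-price terms) shifts: qd = 352 − (p + 20.5).
Solving gives q = 258.6 with consumers paying 93.4 and producers receiving 72.9 (the 20.5 wedge).
Burden on consumers: 16.4; on producers: 4.1. (They sum to 20.5.)
The less price-elastic side of the market bears the larger share of a per-unit tax.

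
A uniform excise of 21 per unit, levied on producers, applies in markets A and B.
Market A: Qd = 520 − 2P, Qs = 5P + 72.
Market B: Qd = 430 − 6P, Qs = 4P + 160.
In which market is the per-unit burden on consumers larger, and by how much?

Market A, by 6.6.

Market A: pre-tax P* = 64, Q* = 392; post-tax Q = 362; per-unit burden on consumers = 15.
Market B: pre-tax P* = 27, Q* = 268; post-tax Q = 217.6; per-unit burden on consumers = 8.4.
Difference: 15 vs 8.4 → market A is larger by 6.6.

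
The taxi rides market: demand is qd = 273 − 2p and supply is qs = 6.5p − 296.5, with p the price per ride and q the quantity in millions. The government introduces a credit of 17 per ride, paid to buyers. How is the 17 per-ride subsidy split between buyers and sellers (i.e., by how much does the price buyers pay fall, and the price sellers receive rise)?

Without the subsidy, 273 − 2p = 6.5p − 296.5 gives 8.5p = 569.5, so p* = 67 and q* = 139.
With a per-unit subsidy paid to buyers, each effectively pays p − 17, so demand becomes qd = 273 − 2(p − 17).
New equilibrium: buyers pay 54, sellers receive 71, q = 165. (Wedge: pb − ps = −17.)
Gain to buyers: 13; to sellers: 4. (They sum to 17.)

Buyers gain 13 per ride; sellers gain 4 per ride.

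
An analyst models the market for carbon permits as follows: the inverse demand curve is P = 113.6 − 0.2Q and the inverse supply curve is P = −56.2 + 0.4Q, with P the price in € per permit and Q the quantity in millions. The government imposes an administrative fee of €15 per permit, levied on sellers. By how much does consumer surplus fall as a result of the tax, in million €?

Consumer surplus falls by €1352.5 million.

Rewrite in direct form: Qd = 568 − 5P and Qs = 2.5P + 140.5.
Before the tax: set 568 − 5P = 2.5P + 140.5 → P* = €57, Q* = 283.
With the tax collected from sellers, supply shifts: Qs = 2.5(P − 15) + 140.5.
Solving gives Q = 258 with consumers paying €62 and sellers receiving €47 (the €15 wedge).
ΔCS is the trapezoid between Q = 258 and Q = 283 of height €5: ½ · (283 + 258) · 5 = €1352.5.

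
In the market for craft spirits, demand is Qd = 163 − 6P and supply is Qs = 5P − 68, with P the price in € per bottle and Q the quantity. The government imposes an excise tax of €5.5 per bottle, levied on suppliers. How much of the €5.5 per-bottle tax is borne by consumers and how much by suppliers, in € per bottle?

Without the tax, 163 − 6P = 5P − 68 gives 11P = 231, so P* = €21 and Q* = 37.
With the tax collected from suppliers, supply shifts: Qs = 5(P − 5.5) − 68.
New equilibrium: consumers pay €23.5, suppliers receive €18, Q = 22. (Wedge: Pb − Ps = 5.5.)
Burden on consumers: €2.5; on suppliers: €3. (They sum to €5.5.)

Consumers bear €2.5 per bottle; suppliers bear €3 per bottle.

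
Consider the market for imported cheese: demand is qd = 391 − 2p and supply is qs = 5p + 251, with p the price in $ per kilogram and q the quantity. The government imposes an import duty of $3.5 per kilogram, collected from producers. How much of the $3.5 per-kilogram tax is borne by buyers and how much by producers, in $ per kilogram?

Before the tax: set 391 − 2p = 5p + 251 → p* = $20, q* = 351.
With the tax collected from producers, supply shifts: qs = 5(p − 3.5) + 251.
Solving gives q = 346 with buyers paying $22.5 and producers receiving $19 (the $3.5 wedge).
Burden on buyers: $2.5; on producers: $1. (They sum to $3.5.)
The less price-elastic side of the market bears the larger share of a per-unit tax.

Buyers bear $2.5 per kilogram; producers bear $1 per kilogram.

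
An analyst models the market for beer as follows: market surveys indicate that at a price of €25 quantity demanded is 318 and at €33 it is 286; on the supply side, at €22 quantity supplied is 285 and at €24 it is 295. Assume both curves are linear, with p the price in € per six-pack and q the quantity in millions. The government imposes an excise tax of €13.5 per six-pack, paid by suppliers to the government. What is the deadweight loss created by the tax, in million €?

Deadweight loss = €202.5 million.

Demand slope: (286 − 318)/(33 − 25) = -4, so qd = 418 − 4p.
Supply slope: (295 − 285)/(24 − 22) = 5, so qs = 5p + 175.
Before the tax: set 418 − 4p = 5p + 175 → p* = €27, q* = 310.
With the tax collected from suppliers, supply shifts: qs = 5(p − 13.5) + 175.
New equilibrium: buyers pay €34.5, suppliers receive €21, q = 280. (Wedge: pb − ps = 13.5.)
Quantity falls by |ΔQ| = |310 − 280| = 30.
DWL = ½ · t · |ΔQ| = ½ · 13.5 · 30 = €202.5.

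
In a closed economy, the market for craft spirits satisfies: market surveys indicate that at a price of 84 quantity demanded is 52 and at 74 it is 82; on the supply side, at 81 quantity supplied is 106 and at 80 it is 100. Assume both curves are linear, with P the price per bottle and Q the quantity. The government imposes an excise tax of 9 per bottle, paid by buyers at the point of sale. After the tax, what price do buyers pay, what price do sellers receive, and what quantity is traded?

Buyers pay 82; sellers receive 73; quantity = 58.

Demand slope: (82 − 52)/(74 − 84) = -3, so Qd = 304 − 3P.
Supply slope: (100 − 106)/(80 − 81) = 6, so Qs = 6P − 380.
Without the tax, 304 − 3P = 6P − 380 gives 9P = 684, so P* = 76 and Q* = 76.
With the tax collected from buyers, demand (in seller-price terms) shifts: Qd = 304 − 3(P + 9).
New equilibrium: buyers pay 82, sellers receive 73, Q = 58. (Wedge: Pb − Ps = 9.)
The less price-elastic side of the market bears the larger share of a per-unit tax.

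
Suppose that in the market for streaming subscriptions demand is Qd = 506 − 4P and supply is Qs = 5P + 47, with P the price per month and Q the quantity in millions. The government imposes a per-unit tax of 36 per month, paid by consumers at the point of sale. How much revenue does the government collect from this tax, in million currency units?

Before the tax: set 506 − 4P = 5P + 47 → P* = 51, Q* = 302.
With the tax collected from consumers, demand (in seller-price terms) shifts: Qd = 506 − 4(P + 36).
New equilibrium: consumers pay 71, suppliers receive 35, Q = 222. (Wedge: Pb − Ps = 36.)
Revenue = t · Q = 36 · 222 = 7992.

Tax revenue = 7992 million.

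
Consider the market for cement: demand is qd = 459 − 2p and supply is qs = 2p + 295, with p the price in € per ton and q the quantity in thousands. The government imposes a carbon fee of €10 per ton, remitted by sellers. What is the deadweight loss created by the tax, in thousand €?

Deadweight loss = €50 thousand.

Without the tax, 459 − 2p = 2p + 295 gives 4p = 164, so p* = €41 and q* = 377.
With the tax collected from sellers, supply shifts: qs = 2(p − 10) + 295.
New equilibrium: buyers pay €46, sellers receive €36, q = 367. (Wedge: pb − ps = 10.)
Quantity falls by |ΔQ| = |377 − 367| = 10.
DWL = ½ · t · |ΔQ| = ½ · 10 · 10 = €50.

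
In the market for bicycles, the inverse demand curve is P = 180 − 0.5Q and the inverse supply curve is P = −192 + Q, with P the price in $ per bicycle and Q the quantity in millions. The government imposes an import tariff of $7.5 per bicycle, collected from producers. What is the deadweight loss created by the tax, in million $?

Rewrite in direct form: Qd = 360 − 2P and Qs = P + 192.
Before the tax: set 360 − 2P = P + 192 → P* = $56, Q* = 248.
With the tax collected from producers, supply shifts: Qs = (P − 7.5) + 192.
New equilibrium: consumers pay $58.5, producers receive $51, Q = 243. (Wedge: Pb − Ps = 7.5.)
Quantity falls by |ΔQ| = |248 − 243| = 5.
DWL = ½ · t · |ΔQ| = ½ · 7.5 · 5 = $18.75.

Deadweight loss = $18.75 million.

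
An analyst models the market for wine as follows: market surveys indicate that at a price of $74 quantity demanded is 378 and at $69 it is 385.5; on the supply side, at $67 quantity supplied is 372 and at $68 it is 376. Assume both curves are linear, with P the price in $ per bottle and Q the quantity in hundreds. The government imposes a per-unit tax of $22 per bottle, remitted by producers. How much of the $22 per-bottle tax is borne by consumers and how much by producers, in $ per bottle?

Consumers bear $16 per bottle; producers bear $6 per bottle.

Demand slope: (385.5 − 378)/(69 − 74) = -1.5, so Qd = 489 − 1.5P.
Supply slope: (376 − 372)/(68 − 67) = 4, so Qs = 4P + 104.
Before the tax: set 489 − 1.5P = 4P + 104 → P* = $70, Q* = 384.
With the tax collected from producers, supply shifts: Qs = 4(P − 22) + 104.
Solving gives Q = 360 with consumers paying $86 and producers receiving $64 (the $22 wedge).
Burden on consumers: $16; on producers: $6. (They sum to $22.)
The less price-elastic side of the market bears the larger share of a per-unit tax.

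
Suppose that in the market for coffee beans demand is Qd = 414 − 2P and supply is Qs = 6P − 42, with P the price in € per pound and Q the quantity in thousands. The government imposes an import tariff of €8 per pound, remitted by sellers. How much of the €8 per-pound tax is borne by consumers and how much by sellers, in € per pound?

Before the tax: set 414 − 2P = 6P − 42 → P* = €57, Q* = 300.
With the tax collected from sellers, supply shifts: Qs = 6(P − 8) − 42.
Solving gives Q = 288 with consumers paying €63 and sellers receiving €55 (the €8 wedge).
Burden on consumers: €6; on sellers: €2. (They sum to €8.)
The less price-elastic side of the market bears the larger share of a per-unit tax.

Consumers bear €6 per pound; sellers bear €2 per pound.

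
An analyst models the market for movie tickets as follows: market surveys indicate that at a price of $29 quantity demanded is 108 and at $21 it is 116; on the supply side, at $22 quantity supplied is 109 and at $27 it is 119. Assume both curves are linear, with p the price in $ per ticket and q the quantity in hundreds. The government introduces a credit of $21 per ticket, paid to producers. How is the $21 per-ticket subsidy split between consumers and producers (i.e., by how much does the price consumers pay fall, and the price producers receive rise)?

Demand slope: (116 − 108)/(21 − 29) = -1, so qd = 137 − p.
Supply slope: (119 − 109)/(27 − 22) = 2, so qs = 2p + 65.
Before the subsidy: set 137 − p = 2p + 65 → p* = $24, q* = 113.
With a per-unit subsidy paid to producers, each receives p + 21 per unit sold, so supply becomes qs = 2(p + 21) + 65.
New equilibrium: consumers pay $10, producers receive $31, q = 127. (Wedge: pb − ps = −21.)
Gain to consumers: $14; to producers: $7. (They sum to $21.)

Consumers gain $14 per ticket; producers gain $7 per ticket.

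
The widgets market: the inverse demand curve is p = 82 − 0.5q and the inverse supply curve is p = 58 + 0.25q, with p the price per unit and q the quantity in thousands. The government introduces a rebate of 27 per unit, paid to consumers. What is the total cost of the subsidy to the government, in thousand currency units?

Inverting to q(p) form: qd = 164 − 2p; qs = 4p − 232.
Without the subsidy, 164 − 2p = 4p − 232 gives 6p = 396, so p* = 66 and q* = 32.
With a per-unit subsidy paid to consumers, each effectively pays p − 27, so demand becomes qd = 164 − 2(p − 27).
Solving gives q = 68 with consumers paying 48 and suppliers receiving 75 (the 27 wedge).
Outlay = t · Q = 27 · 68 = 1836.

Government outlay = 1836 thousand.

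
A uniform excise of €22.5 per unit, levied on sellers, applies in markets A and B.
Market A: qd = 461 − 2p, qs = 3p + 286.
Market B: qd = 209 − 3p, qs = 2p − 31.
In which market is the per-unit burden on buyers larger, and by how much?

Market A: pre-tax p* = €35, q* = 391; post-tax q = 364; per-unit burden on buyers = €13.5.
Market B: pre-tax p* = €48, q* = 65; post-tax q = 38; per-unit burden on buyers = €9.
Difference: €13.5 vs €9 → market A is larger by €4.5.

Market A, by €4.5.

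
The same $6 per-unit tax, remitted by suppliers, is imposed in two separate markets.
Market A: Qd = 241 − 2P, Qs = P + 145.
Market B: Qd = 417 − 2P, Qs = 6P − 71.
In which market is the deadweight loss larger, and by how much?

Market A: pre-tax P* = $32, Q* = 177; post-tax Q = 173; deadweight loss = $12.
Market B: pre-tax P* = $61, Q* = 295; post-tax Q = 286; deadweight loss = $27.
Difference: $12 vs $27 → market B is larger by $15.

Market B, by $15.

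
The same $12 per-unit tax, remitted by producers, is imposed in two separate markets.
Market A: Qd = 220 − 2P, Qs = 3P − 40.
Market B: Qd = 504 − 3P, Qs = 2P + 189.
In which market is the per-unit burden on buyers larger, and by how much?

Market A, by $2.4.

Market A: pre-tax P* = $52, Q* = 116; post-tax Q = 101.6; per-unit burden on buyers = $7.2.
Market B: pre-tax P* = $63, Q* = 315; post-tax Q = 300.6; per-unit burden on buyers = $4.8.
Difference: $7.2 vs $4.8 → market A is larger by $2.4.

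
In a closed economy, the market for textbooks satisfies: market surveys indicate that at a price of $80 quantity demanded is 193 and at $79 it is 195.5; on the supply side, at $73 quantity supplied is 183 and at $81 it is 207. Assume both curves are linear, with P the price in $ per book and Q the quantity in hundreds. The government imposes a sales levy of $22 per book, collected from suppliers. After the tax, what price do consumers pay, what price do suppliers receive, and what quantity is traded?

Consumers pay $90; suppliers receive $68; quantity = 168.

Demand slope: (195.5 − 193)/(79 − 80) = -2.5, so Qd = 393 − 2.5P.
Supply slope: (207 − 183)/(81 − 73) = 3, so Qs = 3P − 36.
Without the tax, 393 − 2.5P = 3P − 36 gives 5.5P = 429, so P* = $78 and Q* = 198.
With the tax collected from suppliers, supply shifts: Qs = 3(P − 22) − 36.
New equilibrium: consumers pay $90, suppliers receive $68, Q = 168. (Wedge: Pb − Ps = 22.)
The less price-elastic side of the market bears the larger share of a per-unit tax.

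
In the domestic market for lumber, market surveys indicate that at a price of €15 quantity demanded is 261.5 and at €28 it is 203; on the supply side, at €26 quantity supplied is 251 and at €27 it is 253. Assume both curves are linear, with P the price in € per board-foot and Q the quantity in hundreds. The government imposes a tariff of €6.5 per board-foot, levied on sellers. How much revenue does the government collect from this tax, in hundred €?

Demand slope: (203 − 261.5)/(28 − 15) = -4.5, so Qd = 329 − 4.5P.
Supply slope: (253 − 251)/(27 − 26) = 2, so Qs = 2P + 199.
Before the tax: set 329 − 4.5P = 2P + 199 → P* = €20, Q* = 239.
With the tax collected from sellers, supply shifts: Qs = 2(P − 6.5) + 199.
Solving gives Q = 230 with buyers paying €22 and sellers receiving €15.5 (the €6.5 wedge).
Revenue = t · Q = 6.5 · 230 = €1495.

Tax revenue = €1495 hundred.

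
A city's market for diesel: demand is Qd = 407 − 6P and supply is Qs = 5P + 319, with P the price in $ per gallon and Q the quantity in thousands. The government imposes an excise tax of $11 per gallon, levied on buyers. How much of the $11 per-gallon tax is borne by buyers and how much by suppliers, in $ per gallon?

Without the tax, 407 − 6P = 5P + 319 gives 11P = 88, so P* = $8 and Q* = 359.
With the tax collected from buyers, demand (in seller-price terms) shifts: Qd = 407 − 6(P + 11).
New equilibrium: buyers pay $13, suppliers receive $2, Q = 329. (Wedge: Pb − Ps = 11.)
Burden on buyers: $5; on suppliers: $6. (They sum to $11.)
The less price-elastic side of the market bears the larger share of a per-unit tax.

Buyers bear $5 per gallon; suppliers bear $6 per gallon.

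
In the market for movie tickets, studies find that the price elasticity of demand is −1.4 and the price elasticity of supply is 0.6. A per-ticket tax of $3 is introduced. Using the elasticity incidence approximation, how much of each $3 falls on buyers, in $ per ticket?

Buyers bear ≈ $0.9 per ticket.

Incidence ratio: buyers' share ≈ εs / (εs + |εd|) = 0.6 / (0.6 + 1.4) = 0.3.
So buyers bear ≈ 0.3 × $3 = $0.9; producers bear $2.1.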